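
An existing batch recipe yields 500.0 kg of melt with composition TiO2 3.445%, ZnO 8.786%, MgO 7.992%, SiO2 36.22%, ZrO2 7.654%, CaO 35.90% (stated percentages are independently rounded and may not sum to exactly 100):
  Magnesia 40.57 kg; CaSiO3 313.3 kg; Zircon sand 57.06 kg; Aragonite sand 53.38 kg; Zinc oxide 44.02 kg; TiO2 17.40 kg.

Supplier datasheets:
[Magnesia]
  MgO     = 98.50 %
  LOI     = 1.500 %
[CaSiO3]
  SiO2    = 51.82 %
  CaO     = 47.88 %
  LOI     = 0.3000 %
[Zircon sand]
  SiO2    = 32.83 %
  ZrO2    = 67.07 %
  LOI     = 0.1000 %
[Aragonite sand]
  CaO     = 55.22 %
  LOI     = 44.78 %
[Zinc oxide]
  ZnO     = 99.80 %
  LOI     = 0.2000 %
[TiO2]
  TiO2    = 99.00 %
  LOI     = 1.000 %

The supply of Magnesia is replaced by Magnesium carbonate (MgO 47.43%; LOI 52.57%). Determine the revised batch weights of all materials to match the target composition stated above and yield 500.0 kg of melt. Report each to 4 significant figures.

Intermediates appear with 4-significant-digit rounding in the printout — each numeric step keeps exact precision at all times; each reported result is rounded just once. Derived quantities are recomputed in exact precision (yield, ignition loss, glass mass, six oxide percentages, the totals) using the weight values for 500.0 kg of glass exactly as shown in problem or answer.
Target masses of each oxide per 500.0 kg melt:
  TiO2: 3.445% × 500.0 = 17.23 kg
  ZnO: 8.786% × 500.0 = 43.93 kg
  MgO: 7.992% × 500.0 = 39.96 kg
  SiO2: 36.22% × 500.0 = 181.1 kg
  ZrO2: 7.654% × 500.0 = 38.27 kg
  CaO: 35.90% × 500.0 = 179.5 kg
A balance pass over the oxides, given the weights on record, against the basis in use (every target is met by its sum once rounding is allowed for):
  TiO2: 17.40·0.9900 = 17.23 kg (target 17.23 kg)
  ZnO: 44.02·0.9980 = 43.93 kg (target 43.93 kg)
  MgO: 84.25·0.4743 = 39.96 kg (target 39.96 kg)
  SiO2: 313.3·0.5182 + 57.06·0.3283 = 181.1 kg (target 181.1 kg)
  ZrO2: 57.06·0.6707 = 38.27 kg (target 38.27 kg)
  CaO: 313.3·0.4788 + 53.38·0.5522 = 179.5 kg (target 179.5 kg)
Glass-mass closure: Σ batch − LOI loss = 500.0 kg (targets for the oxides total 500.0 kg; basis as stated: 500.0 kg — differing by rounding only).
Whole-batch sum: Σ batch = 569.4 kg; the LOI term Σ batch·LOI equals 69.45 kg; yield = glass ÷ total batch = 87.80%.

Revised batch per 500.0 kg melt:
  Magnesium carbonate: 84.25 kg
  CaSiO3: 313.3 kg
  Zircon sand: 57.06 kg
  Aragonite sand: 53.38 kg
  Zinc oxide: 44.02 kg
  TiO2: 17.40 kg
Total batch = 569.4 kg; LOI loss = 69.45 kg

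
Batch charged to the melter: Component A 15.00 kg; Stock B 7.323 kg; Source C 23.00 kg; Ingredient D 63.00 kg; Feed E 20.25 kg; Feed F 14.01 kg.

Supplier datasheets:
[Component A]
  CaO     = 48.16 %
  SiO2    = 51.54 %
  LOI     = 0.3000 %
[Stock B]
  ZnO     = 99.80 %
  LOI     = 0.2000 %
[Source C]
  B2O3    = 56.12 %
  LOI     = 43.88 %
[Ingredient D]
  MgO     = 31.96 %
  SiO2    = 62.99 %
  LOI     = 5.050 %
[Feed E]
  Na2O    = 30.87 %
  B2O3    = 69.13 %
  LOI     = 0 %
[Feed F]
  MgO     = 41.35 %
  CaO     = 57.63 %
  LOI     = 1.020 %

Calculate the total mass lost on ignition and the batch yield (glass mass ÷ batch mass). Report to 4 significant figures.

LOI loss = 13.48 kg; glass = 129.1 kg; yield = 90.55%

Every computation keeps full precision from first step to last — mid-chain values are printed rounded to four significant digits within the worked lines; a single rounding finalizes each reported figure; the derived quantities (six oxide percentages, ignition loss, yield, glass mass, the totals) are recomputed in full float precision from the batch weights on 129.1 kg of glass, as set out in problem or answer.
LOI of each material in turn:
  Component A: 15.00 × 0.003000 = 0.04500 kg
  Stock B: 7.323 × 0.002000 = 0.01465 kg
  Source C: 23.00 × 0.4388 = 10.09 kg
  Ingredient D: 63.00 × 0.05050 = 3.182 kg
  Feed E: 20.25 × 0 = 0 kg
  Feed F: 14.01 × 0.01020 = 0.1429 kg
Total LOI = 13.48 kg
Glass = batch − LOI = 142.6 − 13.48 = 129.1 kg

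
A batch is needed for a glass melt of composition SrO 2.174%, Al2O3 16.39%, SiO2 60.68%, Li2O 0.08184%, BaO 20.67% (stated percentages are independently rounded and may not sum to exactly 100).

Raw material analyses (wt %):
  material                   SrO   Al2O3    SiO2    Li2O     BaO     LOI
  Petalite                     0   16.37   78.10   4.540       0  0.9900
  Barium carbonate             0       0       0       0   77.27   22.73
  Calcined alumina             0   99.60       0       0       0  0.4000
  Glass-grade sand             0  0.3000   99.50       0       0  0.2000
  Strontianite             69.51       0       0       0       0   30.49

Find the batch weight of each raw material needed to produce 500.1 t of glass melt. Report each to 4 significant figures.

Intermediates appear rounded off to 4 significant figures across the worked steps. Each numeric step maintains full float precision in every operation — every reported number is rounded once only; derived quantities (net glass mass, ignition loss, yield, the five compositions, totals) are recomputed using the weight values per 500.1 t of glass in exact precision as they appear in question or answer.
Oxide mass targets, per 500.1 t glass melt:
  SrO: 2.174% × 500.1 = 10.87 t
  Al2O3: 16.39% × 500.1 = 81.97 t
  SiO2: 60.68% × 500.1 = 303.5 t
  Li2O: 0.08184% × 500.1 = 0.4093 t
  BaO: 20.67% × 500.1 = 103.4 t
Balance tally, oxide-wise, from the weights as reported, at the basis given (sums match the target masses once rounding is allowed for):
  SrO: 15.64·0.6951 = 10.87 t (target 10.87 t)
  Al2O3: 9.015·0.1637 + 79.92·0.9960 + 297.9·0.003000 = 81.97 t (target 81.97 t)
  SiO2: 9.015·0.7810 + 297.9·0.9950 = 303.5 t (target 303.5 t)
  Li2O: 9.015·0.04540 = 0.4093 t (target 0.4093 t)
  BaO: 133.8·0.7727 = 103.4 t (target 103.4 t)
Glass mass check: whole batch net of LOI = 500.1 t (targets for the oxides total 500.1 t; against the stated basis, 500.1 t — any gap is answer rounding).
Total batch = Σ batch = 536.3 t; loss to ignition Σ batch·LOI = 36.19 t; as yield: glass ÷ batch → 93.25%.

Batch per 500.1 t glass melt:
  Petalite: 9.015 t
  Barium carbonate: 133.8 t
  Calcined alumina: 79.92 t
  Glass-grade sand: 297.9 t
  Strontianite: 15.64 t
Total batch = 536.3 t; LOI loss = 36.19 t; yield = 93.25%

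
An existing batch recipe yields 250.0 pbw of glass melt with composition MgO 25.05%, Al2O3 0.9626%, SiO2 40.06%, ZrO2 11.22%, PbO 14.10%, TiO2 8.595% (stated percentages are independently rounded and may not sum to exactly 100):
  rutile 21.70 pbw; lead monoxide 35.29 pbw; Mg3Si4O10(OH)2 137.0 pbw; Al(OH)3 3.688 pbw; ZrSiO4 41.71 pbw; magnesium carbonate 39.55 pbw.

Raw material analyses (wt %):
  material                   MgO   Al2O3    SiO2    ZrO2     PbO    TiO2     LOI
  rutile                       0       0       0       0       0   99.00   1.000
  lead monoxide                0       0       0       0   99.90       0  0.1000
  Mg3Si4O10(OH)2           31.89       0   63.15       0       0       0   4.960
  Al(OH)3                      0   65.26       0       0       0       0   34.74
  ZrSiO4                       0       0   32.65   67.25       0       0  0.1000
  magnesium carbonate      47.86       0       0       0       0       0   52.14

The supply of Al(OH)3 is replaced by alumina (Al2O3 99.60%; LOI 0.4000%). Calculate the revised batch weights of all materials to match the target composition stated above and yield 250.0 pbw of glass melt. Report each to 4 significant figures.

All internal work keeps full precision in all steps — the intermediate values are shown rounded to four significant figures at each printed step — a single rounding completes each reported number; the derived quantities, including the yield, ignition loss, totals, glass mass, six oxide percentages, are recomputed from the weighed amounts for 250.0 pbw of glass in full precision, exactly as printed in problem or answer.
Target oxide masses per 250.0 pbw glass melt:
  MgO: 25.05% × 250.0 = 62.62 pbw
  Al2O3: 0.9626% × 250.0 = 2.406 pbw
  SiO2: 40.06% × 250.0 = 100.2 pbw
  ZrO2: 11.22% × 250.0 = 28.05 pbw
  PbO: 14.10% × 250.0 = 35.25 pbw
  TiO2: 8.595% × 250.0 = 21.49 pbw
Checking each oxide sum on the weights just shown, under the basis named above (oxide sums agree with the targets inside rounding margins):
  MgO: 137.0·0.3189 + 39.55·0.4786 = 62.62 pbw (target 62.62 pbw)
  Al2O3: 2.416·0.9960 = 2.406 pbw (target 2.406 pbw)
  SiO2: 137.0·0.6315 + 41.71·0.3265 = 100.1 pbw (target 100.2 pbw)
  ZrO2: 41.71·0.6725 = 28.05 pbw (target 28.05 pbw)
  PbO: 35.29·0.9990 = 35.25 pbw (target 35.25 pbw)
  TiO2: 21.70·0.9900 = 21.48 pbw (target 21.49 pbw)
Mass balance on the glass: whole batch net of LOI = 249.9 pbw (oxide target masses add up to 250.0 pbw; basis as stated: 250.0 pbw — gaps are rounding artifacts).
Batch grand total — Σ batch = 277.7 pbw; the LOI term Σ batch·LOI equals 27.72 pbw; yield, glass over the total, = 90.02%.

Revised batch per 250.0 pbw glass melt:
  rutile: 21.70 pbw
  lead monoxide: 35.29 pbw
  Mg3Si4O10(OH)2: 137.0 pbw
  alumina: 2.416 pbw
  ZrSiO4: 41.71 pbw
  magnesium carbonate: 39.55 pbw
Total batch = 277.7 pbw; LOI loss = 27.72 pbw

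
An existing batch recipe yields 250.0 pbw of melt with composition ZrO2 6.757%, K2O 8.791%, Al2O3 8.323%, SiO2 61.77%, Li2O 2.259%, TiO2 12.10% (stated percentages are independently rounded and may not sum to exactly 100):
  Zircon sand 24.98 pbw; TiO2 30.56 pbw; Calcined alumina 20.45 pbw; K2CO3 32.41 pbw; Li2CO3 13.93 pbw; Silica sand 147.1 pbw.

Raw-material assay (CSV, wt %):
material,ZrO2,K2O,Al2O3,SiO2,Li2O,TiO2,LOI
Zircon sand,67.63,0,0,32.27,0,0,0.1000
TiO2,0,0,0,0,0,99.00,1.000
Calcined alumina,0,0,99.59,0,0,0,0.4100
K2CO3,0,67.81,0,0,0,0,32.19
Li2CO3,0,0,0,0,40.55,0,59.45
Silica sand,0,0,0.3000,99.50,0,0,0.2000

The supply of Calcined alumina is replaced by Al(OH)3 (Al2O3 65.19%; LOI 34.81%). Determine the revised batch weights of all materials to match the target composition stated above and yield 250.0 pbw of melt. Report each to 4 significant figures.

Revised batch per 250.0 pbw melt:
  Zircon sand: 24.98 pbw
  TiO2: 30.56 pbw
  Al(OH)3: 31.24 pbw
  K2CO3: 32.41 pbw
  Li2CO3: 13.93 pbw
  Silica sand: 147.1 pbw
Total batch = 280.2 pbw; LOI loss = 30.21 pbw

The intermediate values are printed, rounded to four significant digits, at each printed step — all internal work keeps full float precision all the way through — each reported result takes just one rounding. The derived quantities are carried in exact precision (yield, glass mass, LOI, six oxide percentages, the totals) from the batch weights at 250.0 pbw of glass as they appear in the problem or the answer.
The oxide mass targets at 250.0 pbw melt:
  ZrO2: 6.757% × 250.0 = 16.89 pbw
  K2O: 8.791% × 250.0 = 21.98 pbw
  Al2O3: 8.323% × 250.0 = 20.81 pbw
  SiO2: 61.77% × 250.0 = 154.4 pbw
  Li2O: 2.259% × 250.0 = 5.648 pbw
  TiO2: 12.10% × 250.0 = 30.25 pbw
Oxide-by-oxide audit using the reported weights, at the basis given (oxide sums agree with the targets exact up to rounding of places):
  ZrO2: 24.98·0.6763 = 16.89 pbw (target 16.89 pbw)
  K2O: 32.41·0.6781 = 21.98 pbw (target 21.98 pbw)
  Al2O3: 31.24·0.6519 + 147.1·0.003000 = 20.81 pbw (target 20.81 pbw)
  SiO2: 24.98·0.3227 + 147.1·0.9950 = 154.4 pbw (target 154.4 pbw)
  Li2O: 13.93·0.4055 = 5.649 pbw (target 5.648 pbw)
  TiO2: 30.56·0.9900 = 30.25 pbw (target 30.25 pbw)
Mass balance on the glass: batch Σ − ignition loss = 250.0 pbw (targets for the oxides total 250.0 pbw; stated basis 250.0 pbw — any gap is answer rounding).
Batch grand total — Σ batch = 280.2 pbw; Σ batch·LOI gives LOI loss = 30.21 pbw; glass ÷ batch gives a yield of 89.22%.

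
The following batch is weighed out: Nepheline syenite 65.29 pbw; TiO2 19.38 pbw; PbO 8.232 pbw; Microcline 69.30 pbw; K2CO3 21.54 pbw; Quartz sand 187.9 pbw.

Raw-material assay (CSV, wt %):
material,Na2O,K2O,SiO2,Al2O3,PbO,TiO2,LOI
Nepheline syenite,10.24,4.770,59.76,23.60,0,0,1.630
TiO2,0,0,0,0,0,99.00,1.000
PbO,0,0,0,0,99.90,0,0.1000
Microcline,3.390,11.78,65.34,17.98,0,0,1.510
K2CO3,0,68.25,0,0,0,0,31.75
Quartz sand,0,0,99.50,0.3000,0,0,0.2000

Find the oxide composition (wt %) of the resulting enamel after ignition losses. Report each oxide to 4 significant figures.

All arithmetic keeps full precision in every operation; rounding to 4 significant digits governs each working value as displayed — each reported value carries a single rounding. All derived quantities, including the yield, totals, LOI, the six compositions, net glass mass, are computed using the weight values at 362.1 pbw of glass at full float precision, as written in the question or the answer.
Delivered oxide masses:
  Na2O: 65.29·0.1024 + 69.30·0.03390 = 9.035 pbw
  K2O: 65.29·0.04770 + 69.30·0.1178 + 21.54·0.6825 = 25.98 pbw
  SiO2: 65.29·0.5976 + 69.30·0.6534 + 187.9·0.9950 = 271.3 pbw
  Al2O3: 65.29·0.2360 + 69.30·0.1798 + 187.9·0.003000 = 28.43 pbw
  PbO: 8.232·0.9990 = 8.224 pbw
  TiO2: 19.38·0.9900 = 19.19 pbw
LOI: 65.29·0.01630 + 19.38·0.01000 + 8.232·0.001000 + 69.30·0.01510 + 21.54·0.3175 + 187.9·0.002000 = 9.527 pbw
Glass mass = batch − LOI = 371.6 − 9.527 = 362.1 pbw (consistent with Σ oxide mass)
each oxide over glass, ×100, is wt %

Glass mass = 362.1 pbw (batch 371.6 − LOI 9.527).
Composition: Na2O 2.495%, K2O 7.174%, SiO2 74.91%, Al2O3 7.852%, PbO 2.271%, TiO2 5.298%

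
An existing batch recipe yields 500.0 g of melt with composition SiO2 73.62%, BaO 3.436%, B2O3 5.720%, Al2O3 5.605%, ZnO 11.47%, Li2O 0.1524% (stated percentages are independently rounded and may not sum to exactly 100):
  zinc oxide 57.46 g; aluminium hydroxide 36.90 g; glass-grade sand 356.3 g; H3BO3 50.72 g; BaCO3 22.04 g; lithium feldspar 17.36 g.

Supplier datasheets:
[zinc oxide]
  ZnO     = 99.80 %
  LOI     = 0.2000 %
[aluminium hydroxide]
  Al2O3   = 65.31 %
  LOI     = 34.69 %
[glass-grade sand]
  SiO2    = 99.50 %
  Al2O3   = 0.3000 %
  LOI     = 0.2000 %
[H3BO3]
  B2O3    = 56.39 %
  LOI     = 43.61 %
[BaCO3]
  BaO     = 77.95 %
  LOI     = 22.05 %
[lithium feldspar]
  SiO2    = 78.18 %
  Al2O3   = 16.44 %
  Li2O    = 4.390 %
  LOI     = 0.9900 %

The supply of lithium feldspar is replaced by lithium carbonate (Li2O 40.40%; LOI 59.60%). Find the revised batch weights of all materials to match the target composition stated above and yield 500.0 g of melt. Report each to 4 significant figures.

Revised batch per 500.0 g melt:
  zinc oxide: 57.46 g
  aluminium hydroxide: 41.21 g
  glass-grade sand: 369.9 g
  H3BO3: 50.72 g
  BaCO3: 22.04 g
  lithium carbonate: 1.886 g
Total batch = 543.2 g; LOI loss = 43.25 g

Mid-chain values are displayed rounded to 4 significant digits at each printed step — all internal work holds full float precision in every operation; a single rounding yields each reported value; all derived quantities are computed in full float precision (yield, LOI, net glass mass, totals, the six compositions) using the weight values per 500.0 g of glass, as set out in the problem or the answer.
Oxide-by-oxide targets in 500.0 g melt:
  SiO2: 73.62% × 500.0 = 368.1 g
  BaO: 3.436% × 500.0 = 17.18 g
  B2O3: 5.720% × 500.0 = 28.60 g
  Al2O3: 5.605% × 500.0 = 28.02 g
  ZnO: 11.47% × 500.0 = 57.35 g
  Li2O: 0.1524% × 500.0 = 0.7620 g
Checking each oxide sum from the weights as reported, against the basis in use (every target is met by its sum once rounding is allowed for):
  SiO2: 369.9·0.9950 = 368.1 g (target 368.1 g)
  BaO: 22.04·0.7795 = 17.18 g (target 17.18 g)
  B2O3: 50.72·0.5639 = 28.60 g (target 28.60 g)
  Al2O3: 41.21·0.6531 + 369.9·0.003000 = 28.02 g (target 28.02 g)
  ZnO: 57.46·0.9980 = 57.35 g (target 57.35 g)
  Li2O: 1.886·0.4040 = 0.7619 g (target 0.7620 g)
Glass-mass sanity pass: Σ batch − LOI loss = 500.0 g (the targets, summed, come to 500.0 g; against the stated basis, 500.0 g — rounding explains the deltas).
Batch total: Σ batch = 543.2 g; ignition loss, Σ(batch × LOI) = 43.25 g; yield = glass ÷ total batch = 92.04%.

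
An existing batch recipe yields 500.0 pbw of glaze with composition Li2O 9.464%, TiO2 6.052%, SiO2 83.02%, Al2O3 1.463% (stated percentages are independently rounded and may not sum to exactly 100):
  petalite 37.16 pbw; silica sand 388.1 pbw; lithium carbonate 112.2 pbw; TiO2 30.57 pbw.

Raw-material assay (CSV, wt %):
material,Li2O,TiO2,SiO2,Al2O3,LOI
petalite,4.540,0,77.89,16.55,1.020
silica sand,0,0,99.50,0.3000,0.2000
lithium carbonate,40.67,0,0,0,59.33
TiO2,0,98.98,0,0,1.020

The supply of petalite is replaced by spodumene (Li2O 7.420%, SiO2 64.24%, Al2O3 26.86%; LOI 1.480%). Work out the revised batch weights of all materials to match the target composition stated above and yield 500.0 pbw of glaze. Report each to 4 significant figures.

Values along the way are displayed, rounded to four significant digits, at each printed step; full float precision is maintained through the solve — every reported result carries a single rounding; the derived quantities, including the totals, yield, glass mass, LOI, the four compositions, are recomputed starting from the weights per 500.0 pbw of glass in full float precision, as given in problem or answer.
Target masses of each oxide per 500.0 pbw glaze:
  Li2O: 9.464% × 500.0 = 47.32 pbw
  TiO2: 6.052% × 500.0 = 30.26 pbw
  SiO2: 83.02% × 500.0 = 415.1 pbw
  Al2O3: 1.463% × 500.0 = 7.315 pbw
Mass-balance tally per oxide per the reported batch figures, relative to the basis at hand (delivered sums recover each target exact up to rounding of places):
  Li2O: 22.74·0.07420 + 112.2·0.4067 = 47.32 pbw (target 47.32 pbw)
  TiO2: 30.57·0.9898 = 30.26 pbw (target 30.26 pbw)
  SiO2: 22.74·0.6424 + 402.5·0.9950 = 415.1 pbw (target 415.1 pbw)
  Al2O3: 22.74·0.2686 + 402.5·0.003000 = 7.315 pbw (target 7.315 pbw)
Glass mass check: Σ batch − LOI loss = 500.0 pbw (targets for the oxides total 500.0 pbw; basis as stated: 500.0 pbw — a pure rounding effect).
Total batch = Σ batch = 568.0 pbw; Σ batch·LOI gives LOI loss = 68.02 pbw; yield = glass ÷ total batch = 88.02%.

Revised batch per 500.0 pbw glaze:
  spodumene: 22.74 pbw
  silica sand: 402.5 pbw
  lithium carbonate: 112.2 pbw
  TiO2: 30.57 pbw
Total batch = 568.0 pbw; LOI loss = 68.02 pbw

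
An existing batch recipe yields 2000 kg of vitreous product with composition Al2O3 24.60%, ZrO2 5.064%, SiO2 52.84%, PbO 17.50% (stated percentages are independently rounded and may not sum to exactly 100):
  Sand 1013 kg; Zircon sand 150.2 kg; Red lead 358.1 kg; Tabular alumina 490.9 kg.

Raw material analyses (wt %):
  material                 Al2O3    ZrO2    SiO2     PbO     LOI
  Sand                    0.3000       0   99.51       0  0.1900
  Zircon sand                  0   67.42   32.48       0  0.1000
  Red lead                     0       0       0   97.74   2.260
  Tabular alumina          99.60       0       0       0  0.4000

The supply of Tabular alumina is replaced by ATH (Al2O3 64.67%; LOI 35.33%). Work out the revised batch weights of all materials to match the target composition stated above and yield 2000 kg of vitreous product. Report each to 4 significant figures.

The working math holds full float precision end to end. Intermediates are printed rounded off to 4 significant digits within the worked lines. Each reported number takes a single rounding; all derived quantities, including yield, four oxide percentages, net glass mass, totals, LOI, are carried using the weight values at 2000 kg of glass in full float precision exactly as shown in the problem or answer text.
Oxide mass targets, per 2000 kg vitreous product:
  Al2O3: 24.60% × 2000 = 492.0 kg
  ZrO2: 5.064% × 2000 = 101.3 kg
  SiO2: 52.84% × 2000 = 1057 kg
  PbO: 17.50% × 2000 = 350.0 kg
Balance tally, oxide-wise, per the reported batch figures, versus the basis set out (sums match the target masses inside rounding margins):
  Al2O3: 1013·0.003000 + 756.1·0.6467 = 492.0 kg (target 492.0 kg)
  ZrO2: 150.2·0.6742 = 101.3 kg (target 101.3 kg)
  SiO2: 1013·0.9951 + 150.2·0.3248 = 1057 kg (target 1057 kg)
  PbO: 358.1·0.9774 = 350.0 kg (target 350.0 kg)
Consistency of the glass mass: whole batch net of LOI = 2000 kg (targets for the oxides total 2000 kg; with the basis standing at 2000 kg — deltas are rounding alone).
Batch grand total — Σ batch = 2277 kg; LOI loss = Σ batch·LOI = 277.3 kg; yield = glass ÷ total batch = 87.82%.

Revised batch per 2000 kg vitreous product:
  Sand: 1013 kg
  Zircon sand: 150.2 kg
  Red lead: 358.1 kg
  ATH: 756.1 kg
Total batch = 2277 kg; LOI loss = 277.3 kg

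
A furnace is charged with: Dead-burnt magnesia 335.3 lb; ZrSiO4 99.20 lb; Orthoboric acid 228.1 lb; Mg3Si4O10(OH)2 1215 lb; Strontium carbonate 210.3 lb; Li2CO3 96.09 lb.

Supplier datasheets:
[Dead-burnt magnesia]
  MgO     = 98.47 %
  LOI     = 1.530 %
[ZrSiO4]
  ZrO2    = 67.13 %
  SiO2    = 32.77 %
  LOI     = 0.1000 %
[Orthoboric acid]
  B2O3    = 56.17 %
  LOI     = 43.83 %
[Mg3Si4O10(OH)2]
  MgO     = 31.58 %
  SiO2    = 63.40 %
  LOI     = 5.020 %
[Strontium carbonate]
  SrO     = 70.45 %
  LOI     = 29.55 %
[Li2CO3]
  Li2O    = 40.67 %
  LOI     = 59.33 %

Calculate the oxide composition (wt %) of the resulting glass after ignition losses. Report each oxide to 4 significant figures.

Glass mass = 1899 lb (batch 2184 − LOI 285.4).
Composition: MgO 37.60%, B2O3 6.748%, Li2O 2.058%, SrO 7.803%, ZrO2 3.507%, SiO2 42.28%

The whole derivation carries full float precision at every stage; in-progress results are printed (rounded to 4 significant digits) as written — every reported value is rounded a single time. Derived quantities (yield, six oxide percentages, glass mass, ignition loss, the totals) are recomputed using the weight values per 1899 lb of glass at full precision, exactly as printed in the problem or the answer.
Per-oxide mass from batch:
  MgO: 335.3·0.9847 + 1215·0.3158 = 713.9 lb
  B2O3: 228.1·0.5617 = 128.1 lb
  Li2O: 96.09·0.4067 = 39.08 lb
  SrO: 210.3·0.7045 = 148.2 lb
  ZrO2: 99.20·0.6713 = 66.59 lb
  SiO2: 99.20·0.3277 + 1215·0.6340 = 802.8 lb
LOI: 335.3·0.01530 + 99.20·0.001000 + 228.1·0.4383 + 1215·0.05020 + 210.3·0.2955 + 96.09·0.5933 = 285.4 lb
Net of LOI, the glass mass = 2184 − 285.4 = 1899 lb (matching Σ of the oxides)
each wt % is 100 × oxide ÷ glass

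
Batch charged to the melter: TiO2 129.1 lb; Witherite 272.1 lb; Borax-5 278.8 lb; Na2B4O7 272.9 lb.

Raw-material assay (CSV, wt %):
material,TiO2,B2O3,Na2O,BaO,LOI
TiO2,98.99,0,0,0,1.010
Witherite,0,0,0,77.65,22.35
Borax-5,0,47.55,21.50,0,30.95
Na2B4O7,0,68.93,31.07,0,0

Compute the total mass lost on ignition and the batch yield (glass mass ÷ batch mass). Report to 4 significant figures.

The intermediate values are printed with 4-significant-digit rounding in the working — full precision is carried in all steps; every reported result is rounded once only. The derived quantities are computed starting from the weights on 804.5 lb of glass in full float precision (LOI, the totals, glass mass, yield, the four compositions) exactly as printed in question or answer.
LOI of each material in turn:
  TiO2: 129.1 × 0.01010 = 1.304 lb
  Witherite: 272.1 × 0.2235 = 60.81 lb
  Borax-5: 278.8 × 0.3095 = 86.29 lb
  Na2B4O7: 272.9 × 0 = 0 lb
Total LOI = 148.4 lb
Glass = batch − LOI = 952.9 − 148.4 = 804.5 lb

LOI loss = 148.4 lb; glass = 804.5 lb; yield = 84.43%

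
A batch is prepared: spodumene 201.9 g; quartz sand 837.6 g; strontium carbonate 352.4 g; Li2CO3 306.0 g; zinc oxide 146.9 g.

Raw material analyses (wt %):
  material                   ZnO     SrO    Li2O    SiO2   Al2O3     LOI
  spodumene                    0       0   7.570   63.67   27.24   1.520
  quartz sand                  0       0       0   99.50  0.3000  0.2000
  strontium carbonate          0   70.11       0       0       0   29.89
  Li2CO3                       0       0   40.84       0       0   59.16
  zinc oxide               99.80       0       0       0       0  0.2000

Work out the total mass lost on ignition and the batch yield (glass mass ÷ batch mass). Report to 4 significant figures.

Intermediates are displayed rounded to four significant digits in the working. Each numeric step runs at full float precision at each step — a single rounding completes each reported figure. Derived quantities are recomputed at full float precision (ignition loss, yield, the five compositions, the totals, glass mass) starting from the weights per 1553 g of glass, as given in the problem or answer text.
Material-by-material LOI:
  spodumene: 201.9 × 0.01520 = 3.069 g
  quartz sand: 837.6 × 0.002000 = 1.675 g
  strontium carbonate: 352.4 × 0.2989 = 105.3 g
  Li2CO3: 306.0 × 0.5916 = 181.0 g
  zinc oxide: 146.9 × 0.002000 = 0.2938 g
Total LOI = 291.4 g
Glass = batch − LOI = 1845 − 291.4 = 1553 g

LOI loss = 291.4 g; glass = 1553 g; yield = 84.20%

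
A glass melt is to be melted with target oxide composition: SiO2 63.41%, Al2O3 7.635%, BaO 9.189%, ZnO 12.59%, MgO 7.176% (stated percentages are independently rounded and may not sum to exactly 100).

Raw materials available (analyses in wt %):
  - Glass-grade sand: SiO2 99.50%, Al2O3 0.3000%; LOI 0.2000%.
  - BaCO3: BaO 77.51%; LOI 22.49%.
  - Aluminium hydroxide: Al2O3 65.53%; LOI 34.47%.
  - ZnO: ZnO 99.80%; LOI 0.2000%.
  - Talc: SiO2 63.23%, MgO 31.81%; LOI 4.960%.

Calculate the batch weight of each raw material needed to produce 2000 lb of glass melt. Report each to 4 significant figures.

Batch per 2000 lb glass melt:
  Glass-grade sand: 987.9 lb
  BaCO3: 237.1 lb
  Aluminium hydroxide: 228.5 lb
  ZnO: 252.3 lb
  Talc: 451.2 lb
Total batch = 2157 lb; LOI loss = 156.9 lb; yield = 92.72%

Working values are displayed, rounded to 4 significant figures, on the page — every computation maintains full float precision through every step — every reported value carries a single rounding. All derived quantities are computed starting from the weights for 2000 lb of glass at full float precision (the five compositions, totals, glass mass, ignition loss, the yield) exactly as printed in the problem or answer text.
The oxide mass targets at 2000 lb glass melt:
  SiO2: 63.41% × 2000 = 1268 lb
  Al2O3: 7.635% × 2000 = 152.7 lb
  BaO: 9.189% × 2000 = 183.8 lb
  ZnO: 12.59% × 2000 = 251.8 lb
  MgO: 7.176% × 2000 = 143.5 lb
Verifying the oxide balance given the weights on record, against the basis in use (target by target, the sums agree once rounding is allowed for):
  SiO2: 987.9·0.9950 + 451.2·0.6323 = 1268 lb (target 1268 lb)
  Al2O3: 987.9·0.003000 + 228.5·0.6553 = 152.7 lb (target 152.7 lb)
  BaO: 237.1·0.7751 = 183.8 lb (target 183.8 lb)
  ZnO: 252.3·0.9980 = 251.8 lb (target 251.8 lb)
  MgO: 451.2·0.3181 = 143.5 lb (target 143.5 lb)
Mass balance on the glass: total charge less LOI = 2000 lb (the Σ of target masses is 2000 lb; stated basis 2000 lb — any gap is answer rounding).
Adding the batch up: Σ batch = 2157 lb; ignition loss, Σ(batch × LOI) = 156.9 lb; the yield ratio, glass ÷ batch: 92.72%.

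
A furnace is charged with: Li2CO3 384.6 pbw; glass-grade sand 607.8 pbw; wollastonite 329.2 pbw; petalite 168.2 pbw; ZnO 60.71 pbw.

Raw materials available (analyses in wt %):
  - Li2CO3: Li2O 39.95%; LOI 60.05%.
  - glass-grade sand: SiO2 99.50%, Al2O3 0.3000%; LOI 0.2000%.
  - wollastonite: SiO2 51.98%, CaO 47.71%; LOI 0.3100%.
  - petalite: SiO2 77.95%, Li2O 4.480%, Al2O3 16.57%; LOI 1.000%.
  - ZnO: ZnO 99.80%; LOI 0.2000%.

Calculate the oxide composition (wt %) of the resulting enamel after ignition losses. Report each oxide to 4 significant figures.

Glass mass = 1316 pbw (batch 1551 − LOI 235.0).
Composition: SiO2 68.95%, CaO 11.94%, Li2O 12.25%, Al2O3 2.257%, ZnO 4.606%

Values along the way are printed (rounded to 4 significant figures) in the printout. The whole derivation carries full float precision in every operation — every reported number sees exactly one rounding — all derived quantities, which include glass mass, yield, the five compositions, ignition loss, the totals, are computed in full precision, as set out in the question or the answer, from the weighed amounts at 1316 pbw of glass.
Per-oxide mass from batch:
  SiO2: 607.8·0.9950 + 329.2·0.5198 + 168.2·0.7795 = 907.0 pbw
  CaO: 329.2·0.4771 = 157.1 pbw
  Li2O: 384.6·0.3995 + 168.2·0.04480 = 161.2 pbw
  Al2O3: 607.8·0.003000 + 168.2·0.1657 = 29.69 pbw
  ZnO: 60.71·0.9980 = 60.59 pbw
LOI: 384.6·0.6005 + 607.8·0.002000 + 329.2·0.003100 + 168.2·0.01000 + 60.71·0.002000 = 235.0 pbw
batch − LOI leaves glass = 1551 − 235.0 = 1316 pbw (= the summed oxide contributions)
wt % = oxide mass / glass mass × 100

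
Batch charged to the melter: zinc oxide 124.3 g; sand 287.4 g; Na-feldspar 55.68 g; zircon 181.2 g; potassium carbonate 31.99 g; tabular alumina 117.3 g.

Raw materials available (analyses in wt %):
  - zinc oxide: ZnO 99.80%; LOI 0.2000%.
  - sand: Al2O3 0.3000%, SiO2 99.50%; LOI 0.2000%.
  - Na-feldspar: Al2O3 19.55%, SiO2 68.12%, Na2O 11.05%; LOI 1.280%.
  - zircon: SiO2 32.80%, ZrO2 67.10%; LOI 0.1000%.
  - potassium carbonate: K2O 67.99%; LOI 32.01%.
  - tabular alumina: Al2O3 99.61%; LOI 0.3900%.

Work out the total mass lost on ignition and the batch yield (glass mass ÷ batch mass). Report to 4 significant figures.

LOI loss = 12.41 g; glass = 785.5 g; yield = 98.44%

Each numeric step carries full float precision at all times — in-progress results are printed, with 4-significant-digit rounding, when written out; each reported result carries a single rounding; all derived quantities, which include the yield, glass mass, LOI, the six compositions, totals, are carried in exact precision, exactly as printed in either problem or answer, using the weight values at 785.5 g of glass.
LOI of each material in turn:
  zinc oxide: 124.3 × 0.002000 = 0.2486 g
  sand: 287.4 × 0.002000 = 0.5748 g
  Na-feldspar: 55.68 × 0.01280 = 0.7127 g
  zircon: 181.2 × 0.001000 = 0.1812 g
  potassium carbonate: 31.99 × 0.3201 = 10.24 g
  tabular alumina: 117.3 × 0.003900 = 0.4575 g
Total LOI = 12.41 g
Glass = batch − LOI = 797.9 − 12.41 = 785.5 g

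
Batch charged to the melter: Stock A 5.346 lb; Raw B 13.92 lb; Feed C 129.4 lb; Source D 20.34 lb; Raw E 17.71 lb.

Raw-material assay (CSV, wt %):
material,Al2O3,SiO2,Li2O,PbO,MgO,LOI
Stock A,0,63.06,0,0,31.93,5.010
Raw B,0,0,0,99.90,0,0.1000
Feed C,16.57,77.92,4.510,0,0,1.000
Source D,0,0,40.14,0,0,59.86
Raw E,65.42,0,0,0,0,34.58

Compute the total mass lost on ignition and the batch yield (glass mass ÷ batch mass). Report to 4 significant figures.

Working values appear rounded to 4 significant digits in the working. The whole derivation carries exact precision through the solve — each reported figure is rounded a single time — derived quantities, which include net glass mass, yield, five oxide percentages, LOI, the totals, are re-derived in full precision, as written in the question or the answer, starting from the weights for 166.8 lb of glass.
Loss on ignition, line by line:
  Stock A: 5.346 × 0.05010 = 0.2678 lb
  Raw B: 13.92 × 0.001000 = 0.01392 lb
  Feed C: 129.4 × 0.01000 = 1.294 lb
  Source D: 20.34 × 0.5986 = 12.18 lb
  Raw E: 17.71 × 0.3458 = 6.124 lb
Total LOI = 19.88 lb
Glass = batch − LOI = 186.7 − 19.88 = 166.8 lb

LOI loss = 19.88 lb; glass = 166.8 lb; yield = 89.36%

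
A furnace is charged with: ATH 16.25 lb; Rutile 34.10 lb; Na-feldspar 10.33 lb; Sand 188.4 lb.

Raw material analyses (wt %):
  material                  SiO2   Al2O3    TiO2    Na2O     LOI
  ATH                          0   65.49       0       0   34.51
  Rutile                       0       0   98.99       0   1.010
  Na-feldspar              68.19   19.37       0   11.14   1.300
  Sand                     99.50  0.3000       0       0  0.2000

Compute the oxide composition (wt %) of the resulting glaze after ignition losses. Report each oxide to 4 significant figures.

Glass mass = 242.6 lb (batch 249.1 − LOI 6.463).
Composition: SiO2 80.17%, Al2O3 5.444%, TiO2 13.91%, Na2O 0.4743%

Working values are displayed rounded to four significant figures when written out. The working math runs at full precision in all steps; each reported value carries a single rounding — the derived quantities are carried in full precision (LOI, glass mass, totals, four oxide percentages, the yield) from the batch weights at 242.6 lb of glass as given in the problem or answer text.
Per-oxide mass from batch:
  SiO2: 10.33·0.6819 + 188.4·0.9950 = 194.5 lb
  Al2O3: 16.25·0.6549 + 10.33·0.1937 + 188.4·0.003000 = 13.21 lb
  TiO2: 34.10·0.9899 = 33.76 lb
  Na2O: 10.33·0.1114 = 1.151 lb
LOI: 16.25·0.3451 + 34.10·0.01010 + 10.33·0.01300 + 188.4·0.002000 = 6.463 lb
Glass = total batch minus LOI = 249.1 − 6.463 = 242.6 lb (= Σ oxide masses)
wt % = oxide mass / glass mass × 100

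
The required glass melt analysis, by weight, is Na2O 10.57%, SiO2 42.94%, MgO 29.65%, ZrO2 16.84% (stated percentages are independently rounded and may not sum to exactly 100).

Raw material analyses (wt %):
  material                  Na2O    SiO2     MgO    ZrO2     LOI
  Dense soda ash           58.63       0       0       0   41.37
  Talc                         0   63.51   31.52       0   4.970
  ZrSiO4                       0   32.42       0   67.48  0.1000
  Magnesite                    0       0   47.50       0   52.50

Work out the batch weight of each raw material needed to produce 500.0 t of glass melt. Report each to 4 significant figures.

Mid-chain values appear rounded to four significant figures when written out; the whole derivation runs at full float precision at each step. Each reported figure takes just one rounding — the derived quantities are recomputed starting from the weights at 500.0 t of glass in full float precision (ignition loss, the four compositions, net glass mass, totals, yield), as they appear in either problem or answer.
The oxide mass targets at 500.0 t glass melt:
  Na2O: 10.57% × 500.0 = 52.85 t
  SiO2: 42.94% × 500.0 = 214.7 t
  MgO: 29.65% × 500.0 = 148.2 t
  ZrO2: 16.84% × 500.0 = 84.20 t
Sums-versus-targets review applying the batch weights above, versus the basis set out (oxide sums agree with the targets modulo rounding of the values):
  Na2O: 90.14·0.5863 = 52.85 t (target 52.85 t)
  SiO2: 274.4·0.6351 + 124.8·0.3242 = 214.7 t (target 214.7 t)
  MgO: 274.4·0.3152 + 130.0·0.4750 = 148.2 t (target 148.2 t)
  ZrO2: 124.8·0.6748 = 84.22 t (target 84.20 t)
Glass-mass closure: Σ batch − LOI loss = 500.0 t (the Σ of target masses is 500.0 t; stated basis 500.0 t — deltas are rounding alone).
Adding the batch up: Σ batch = 619.3 t; LOI removed, Σ of batch·LOI: 119.3 t; yield: glass divided by total = 80.74%.

Batch per 500.0 t glass melt:
  Dense soda ash: 90.14 t
  Talc: 274.4 t
  ZrSiO4: 124.8 t
  Magnesite: 130.0 t
Total batch = 619.3 t; LOI loss = 119.3 t; yield = 80.74%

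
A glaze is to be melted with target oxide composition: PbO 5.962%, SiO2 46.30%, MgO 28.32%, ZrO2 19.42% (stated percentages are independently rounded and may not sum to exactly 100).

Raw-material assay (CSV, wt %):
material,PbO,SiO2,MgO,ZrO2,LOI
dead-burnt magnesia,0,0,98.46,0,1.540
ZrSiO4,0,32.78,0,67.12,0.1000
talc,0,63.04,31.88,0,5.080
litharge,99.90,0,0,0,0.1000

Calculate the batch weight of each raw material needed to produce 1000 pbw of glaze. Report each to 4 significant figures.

Batch per 1000 pbw glaze:
  dead-burnt magnesia: 98.54 pbw
  ZrSiO4: 289.3 pbw
  talc: 584.0 pbw
  litharge: 59.68 pbw
Total batch = 1032 pbw; LOI loss = 31.53 pbw; yield = 96.94%

Intermediates are shown, with 4-significant-digit rounding, within the worked lines; the working math runs at full float precision from start to finish. A single rounding finalizes every reported number; derived quantities, which include ignition loss, the totals, four oxide percentages, net glass mass, the yield, are carried at full precision, as given in the problem or the answer, from the batch weights per 1000 pbw of glass.
Oxide mass targets, per 1000 pbw glaze:
  PbO: 5.962% × 1000 = 59.62 pbw
  SiO2: 46.30% × 1000 = 463.0 pbw
  MgO: 28.32% × 1000 = 283.2 pbw
  ZrO2: 19.42% × 1000 = 194.2 pbw
Checking each oxide sum applying the batch weights above, versus the basis set out (each sum matches its target mass given rounding of the digits):
  PbO: 59.68·0.9990 = 59.62 pbw (target 59.62 pbw)
  SiO2: 289.3·0.3278 + 584.0·0.6304 = 463.0 pbw (target 463.0 pbw)
  MgO: 98.54·0.9846 + 584.0·0.3188 = 283.2 pbw (target 283.2 pbw)
  ZrO2: 289.3·0.6712 = 194.2 pbw (target 194.2 pbw)
Glass-mass sanity pass: batch Σ − ignition loss = 1000 pbw (oxide target masses add up to 1000 pbw; basis as stated: 1000 pbw — a pure rounding effect).
Batch total: Σ batch = 1032 pbw; ignition loss, Σ(batch × LOI) = 31.53 pbw; yield: glass divided by total = 96.94%.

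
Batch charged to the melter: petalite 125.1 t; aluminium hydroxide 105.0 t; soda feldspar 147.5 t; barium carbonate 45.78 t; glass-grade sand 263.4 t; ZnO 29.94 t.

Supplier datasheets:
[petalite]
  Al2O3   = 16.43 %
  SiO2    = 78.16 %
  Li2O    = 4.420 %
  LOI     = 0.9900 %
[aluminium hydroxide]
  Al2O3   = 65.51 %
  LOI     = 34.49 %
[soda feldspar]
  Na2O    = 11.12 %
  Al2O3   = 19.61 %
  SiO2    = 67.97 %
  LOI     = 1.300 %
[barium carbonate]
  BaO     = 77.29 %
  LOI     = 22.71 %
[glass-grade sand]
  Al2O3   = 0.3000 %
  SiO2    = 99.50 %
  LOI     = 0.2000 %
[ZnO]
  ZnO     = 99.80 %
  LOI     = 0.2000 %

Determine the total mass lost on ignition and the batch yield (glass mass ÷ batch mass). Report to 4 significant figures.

Rounding to four significant figures governs every working value as shown. The whole derivation holds full float precision in every operation. Each reported number takes exactly one rounding; derived quantities are recomputed at full precision (the totals, LOI, yield, net glass mass, the six compositions) from the batch weights per 666.4 t of glass, as set out in question or answer.
Each material's LOI contribution:
  petalite: 125.1 × 0.009900 = 1.238 t
  aluminium hydroxide: 105.0 × 0.3449 = 36.21 t
  soda feldspar: 147.5 × 0.01300 = 1.917 t
  barium carbonate: 45.78 × 0.2271 = 10.40 t
  glass-grade sand: 263.4 × 0.002000 = 0.5268 t
  ZnO: 29.94 × 0.002000 = 0.05988 t
Total LOI = 50.35 t
Glass = batch − LOI = 716.7 − 50.35 = 666.4 t

LOI loss = 50.35 t; glass = 666.4 t; yield = 92.97%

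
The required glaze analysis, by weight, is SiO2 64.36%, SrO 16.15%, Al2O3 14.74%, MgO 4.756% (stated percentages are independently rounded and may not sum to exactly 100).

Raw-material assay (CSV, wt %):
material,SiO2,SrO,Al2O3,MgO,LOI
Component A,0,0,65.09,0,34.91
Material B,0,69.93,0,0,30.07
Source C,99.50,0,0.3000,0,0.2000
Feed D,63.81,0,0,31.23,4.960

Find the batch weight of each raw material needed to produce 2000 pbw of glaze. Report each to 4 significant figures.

All internal work runs at exact precision end to end; in-progress results are printed (rounded to four significant figures) alongside each step — every reported figure is rounded just once; derived quantities are re-derived from the weighed amounts on 2000 pbw of glass in exact precision (four oxide percentages, yield, ignition loss, net glass mass, the totals), precisely as stated by the question or the answer.
Target oxide masses per 2000 pbw glaze:
  SiO2: 64.36% × 2000 = 1287 pbw
  SrO: 16.15% × 2000 = 323.0 pbw
  Al2O3: 14.74% × 2000 = 294.8 pbw
  MgO: 4.756% × 2000 = 95.12 pbw
Per-oxide balance check using the reported weights, for the quoted basis mass (target by target, the sums agree net of answer rounding effects):
  SiO2: 1098·0.9950 + 304.6·0.6381 = 1287 pbw (target 1287 pbw)
  SrO: 461.9·0.6993 = 323.0 pbw (target 323.0 pbw)
  Al2O3: 447.8·0.6509 + 1098·0.003000 = 294.8 pbw (target 294.8 pbw)
  MgO: 304.6·0.3123 = 95.13 pbw (target 95.12 pbw)
Glass-mass bookkeeping: batch Σ − ignition loss = 2000 pbw (summing oxide targets gives 2000 pbw; with the basis standing at 2000 pbw — rounding explains the deltas).
Total batch = Σ batch = 2312 pbw; LOI removed, Σ of batch·LOI: 312.5 pbw; glass ÷ batch gives a yield of 86.48%.

Batch per 2000 pbw glaze:
  Component A: 447.8 pbw
  Material B: 461.9 pbw
  Source C: 1098 pbw
  Feed D: 304.6 pbw
Total batch = 2312 pbw; LOI loss = 312.5 pbw; yield = 86.48%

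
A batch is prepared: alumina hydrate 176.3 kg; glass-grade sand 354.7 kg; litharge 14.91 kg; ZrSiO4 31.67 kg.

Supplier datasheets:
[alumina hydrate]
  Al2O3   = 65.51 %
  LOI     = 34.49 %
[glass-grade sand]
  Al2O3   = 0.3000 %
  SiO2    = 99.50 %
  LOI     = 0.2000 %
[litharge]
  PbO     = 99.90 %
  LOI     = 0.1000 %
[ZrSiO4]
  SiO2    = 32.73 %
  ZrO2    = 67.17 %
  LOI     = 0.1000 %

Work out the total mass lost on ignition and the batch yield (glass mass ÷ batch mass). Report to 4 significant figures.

LOI loss = 61.56 kg; glass = 516.0 kg; yield = 89.34%

Values along the way are displayed, rounded to 4 significant digits, alongside each step; the whole derivation runs at full precision throughout. A single rounding produces every reported value — derived quantities are rebuilt using the weight values for 516.0 kg of glass in exact precision (yield, net glass mass, four oxide percentages, totals, LOI) as given in the question or the answer.
Each material's LOI contribution:
  alumina hydrate: 176.3 × 0.3449 = 60.81 kg
  glass-grade sand: 354.7 × 0.002000 = 0.7094 kg
  litharge: 14.91 × 0.001000 = 0.01491 kg
  ZrSiO4: 31.67 × 0.001000 = 0.03167 kg
Total LOI = 61.56 kg
Glass = batch − LOI = 577.6 − 61.56 = 516.0 kg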